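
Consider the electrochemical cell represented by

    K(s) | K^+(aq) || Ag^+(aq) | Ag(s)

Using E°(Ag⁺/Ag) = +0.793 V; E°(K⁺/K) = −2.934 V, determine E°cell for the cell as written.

+3.727 V

By convention the left-hand electrode in cell notation is the anode (oxidation) and the right-hand electrode is the cathode (reduction).
E°cell = E°(right) − E°(left) = +0.793 − (−2.934) = +3.727 V.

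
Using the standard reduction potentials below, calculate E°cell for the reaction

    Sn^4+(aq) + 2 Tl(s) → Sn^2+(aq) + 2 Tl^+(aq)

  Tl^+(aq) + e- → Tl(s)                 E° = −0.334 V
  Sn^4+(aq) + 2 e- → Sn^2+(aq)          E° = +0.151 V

+0.485 V

In the reaction as written, Sn^4+(aq) is reduced (cathode) and Tl^+(aq) is produced by oxidation at the anode.
E°cell = E°(cathode) − E°(anode) = +0.151 − (−0.334) = +0.485 V.
The positive value indicates the reaction is spontaneous as written.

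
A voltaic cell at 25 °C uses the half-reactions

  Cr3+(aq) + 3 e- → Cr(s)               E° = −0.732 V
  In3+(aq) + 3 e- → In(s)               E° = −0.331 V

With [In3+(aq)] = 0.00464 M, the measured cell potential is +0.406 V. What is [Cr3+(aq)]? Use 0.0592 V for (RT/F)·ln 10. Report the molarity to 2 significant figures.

0.0026 M

The In³⁺/In couple has the larger reduction potential, so it is the cathode: E°cell = −0.331 − (−0.732) = +0.401 V and n = 3.
Rearranging E = E° − (0.0592/n)·log Q gives log Q = 3(+0.401 − (+0.406))/0.0592 = −0.253.
Balancing electrons gives In3+(aq) + Cr(s) → In(s) + Cr3+(aq); thus Q = [Cr3+(aq)] / [In3+(aq)].
Isolating [Cr3+(aq)] in Q = 10^{−0.253} yields log [Cr3+(aq)] = −2.586, i.e. 0.0026 M.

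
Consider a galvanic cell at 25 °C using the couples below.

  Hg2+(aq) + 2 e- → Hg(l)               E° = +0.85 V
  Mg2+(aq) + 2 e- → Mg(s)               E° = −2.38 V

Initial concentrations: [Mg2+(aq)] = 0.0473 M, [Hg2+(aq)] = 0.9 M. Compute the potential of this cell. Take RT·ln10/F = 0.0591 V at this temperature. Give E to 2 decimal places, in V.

Since E°(Hg²⁺/Hg) > E°(Mg²⁺/Mg), Hg²⁺/Hg serves as the cathode.
E°cell = +0.85 − (−2.38) = +3.23 V, with n = 2 electrons transferred.
For the overall reaction Hg2+(aq) + Mg(s) → Hg(l) + Mg2+(aq), Q = [Mg2+(aq)] / [Hg2+(aq)] = 0.0526, giving log Q = −1.279.
Applying E = E° − (RT ln10/nF)·log Q gives +3.23 − (0.0591/2)(−1.279) = +3.27 V.

+3.27 V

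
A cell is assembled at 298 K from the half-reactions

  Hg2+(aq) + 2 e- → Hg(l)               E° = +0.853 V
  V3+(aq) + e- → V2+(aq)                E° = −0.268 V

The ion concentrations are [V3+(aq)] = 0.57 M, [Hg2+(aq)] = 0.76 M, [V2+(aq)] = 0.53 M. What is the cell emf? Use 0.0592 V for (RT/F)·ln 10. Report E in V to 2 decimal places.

Hg²⁺/Hg is reduced (cathode, E° = +0.853 V) and V³⁺/V²⁺ is oxidized (anode).
The standard potential is +0.853 − (−0.268) = +1.121 V and the balanced reaction transfers n = 2 electrons.
Balancing gives Hg2+(aq) + 2 V2+(aq) → Hg(l) + 2 V3+(aq); hence Q = [V3+(aq)]^2 / ([Hg2+(aq)]·[V2+(aq)]^2) = 1.52 (log Q = 0.182).
By the Nernst equation, E = +1.121 − (0.0592/2)·(0.182) = +1.12 V.

+1.12 V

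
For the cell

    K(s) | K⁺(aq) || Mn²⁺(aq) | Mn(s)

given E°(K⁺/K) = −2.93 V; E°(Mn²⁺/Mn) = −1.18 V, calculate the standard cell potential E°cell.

By convention the left-hand electrode in cell notation is the anode (oxidation) and the right-hand electrode is the cathode (reduction).
E°cell = E°(right) − E°(left) = −1.18 − (−2.93) = +1.75 V.

+1.75 V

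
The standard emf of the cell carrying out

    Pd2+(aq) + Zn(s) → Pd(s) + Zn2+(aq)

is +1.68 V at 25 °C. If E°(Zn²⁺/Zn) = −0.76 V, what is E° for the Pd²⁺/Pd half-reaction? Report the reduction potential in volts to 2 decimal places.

In the reaction as written the Pd²⁺/Pd couple is reduced (cathode) and Zn²⁺/Zn is oxidized (anode), so E°cell = E°(Pd²⁺/Pd) − E°(Zn²⁺/Zn).
E°(Pd²⁺/Pd) = E°cell + E°(anode) = +1.68 + (−0.76) = +0.92 V.

+0.92 V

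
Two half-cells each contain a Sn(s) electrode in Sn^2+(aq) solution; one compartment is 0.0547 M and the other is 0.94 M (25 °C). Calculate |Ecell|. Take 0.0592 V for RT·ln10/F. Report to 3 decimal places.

For a concentration cell E°cell = 0, since both electrodes use the same couple.
The compartment with the higher Sn^2+(aq) concentration (0.94 M) acts as the cathode; ions are reduced there and produced at the dilute (0.0547 M) anode.
With n = 2, Ecell = −(0.0592/2)·log([dilute]/[conc]) = −(0.0592/2)·log(0.0547/0.94) = +0.037 V.

0.037 V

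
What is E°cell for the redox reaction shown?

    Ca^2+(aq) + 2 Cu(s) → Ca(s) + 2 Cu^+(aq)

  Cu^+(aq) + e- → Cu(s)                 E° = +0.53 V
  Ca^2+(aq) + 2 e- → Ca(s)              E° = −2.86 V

Ca^2+(aq) gains electrons, so the Ca²⁺/Ca couple is the cathode; the Cu⁺/Cu couple is the anode.
E°cell = E°(cathode) − E°(anode) = −2.86 − (+0.53) = −3.39 V.
The negative E°cell means the reaction is non-spontaneous in the direction written.

−3.39 V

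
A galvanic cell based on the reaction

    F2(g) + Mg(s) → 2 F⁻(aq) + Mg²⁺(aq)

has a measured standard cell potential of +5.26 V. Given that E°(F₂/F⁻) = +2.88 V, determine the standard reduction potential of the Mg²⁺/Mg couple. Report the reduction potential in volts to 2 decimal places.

−2.38 V

In the reaction as written the F₂/F⁻ couple is reduced (cathode) and Mg²⁺/Mg is oxidized (anode), so E°cell = E°(F₂/F⁻) − E°(Mg²⁺/Mg).
E°(Mg²⁺/Mg) = E°(cathode) − E°cell = +2.88 − (+5.26) = −2.38 V.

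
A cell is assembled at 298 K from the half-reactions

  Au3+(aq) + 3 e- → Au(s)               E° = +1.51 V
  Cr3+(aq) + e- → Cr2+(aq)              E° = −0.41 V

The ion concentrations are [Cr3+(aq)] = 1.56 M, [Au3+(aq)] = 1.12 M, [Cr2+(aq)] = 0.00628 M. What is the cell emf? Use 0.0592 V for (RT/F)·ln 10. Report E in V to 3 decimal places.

+1.779 V

The Au³⁺/Au couple has the more positive E°, so it is the cathode; Cr³⁺/Cr²⁺ is the anode.
E°cell = E°cat − E°an = +1.51 − (−0.41) = +1.92 V; n = 3.
Balancing gives Au3+(aq) + 3 Cr2+(aq) → Au(s) + 3 Cr3+(aq); hence Q = [Cr3+(aq)]^3 / ([Au3+(aq)]·[Cr2+(aq)]^3) = 1.37×10^7 (log Q = 7.136).
E = E° − (0.0592/n)·log Q = +1.92 − (0.0592/3)(7.136) = +1.779 V.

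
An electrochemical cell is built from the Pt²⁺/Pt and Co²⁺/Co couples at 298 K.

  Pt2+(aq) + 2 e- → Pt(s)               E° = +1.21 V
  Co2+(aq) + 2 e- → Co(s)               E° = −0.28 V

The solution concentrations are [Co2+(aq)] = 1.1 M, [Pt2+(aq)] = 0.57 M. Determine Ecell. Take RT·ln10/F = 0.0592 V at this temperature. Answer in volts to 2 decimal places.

Since E°(Pt²⁺/Pt) > E°(Co²⁺/Co), Pt²⁺/Pt serves as the cathode.
E°cell = +1.21 − (−0.28) = +1.49 V, with n = 2 electrons transferred.
The balanced reaction is Pt2+(aq) + Co(s) → Pt(s) + Co2+(aq), so Q = [Co2+(aq)] / [Pt2+(aq)] = 1.93 and log Q = 0.286.
Applying E = E° − (RT ln10/nF)·log Q gives +1.49 − (0.0592/2)(0.286) = +1.48 V.

+1.48 V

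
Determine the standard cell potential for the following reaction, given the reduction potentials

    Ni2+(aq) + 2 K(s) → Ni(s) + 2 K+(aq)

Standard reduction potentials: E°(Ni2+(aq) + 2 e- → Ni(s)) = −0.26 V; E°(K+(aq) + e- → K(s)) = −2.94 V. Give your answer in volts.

+2.68 V

Ni2+(aq) gains electrons, so the Ni²⁺/Ni couple is the cathode; the K⁺/K couple is the anode.
E°cell = E°(cathode) − E°(anode) = −0.26 − (−2.94) = +2.68 V.
The positive value indicates the reaction is spontaneous as written.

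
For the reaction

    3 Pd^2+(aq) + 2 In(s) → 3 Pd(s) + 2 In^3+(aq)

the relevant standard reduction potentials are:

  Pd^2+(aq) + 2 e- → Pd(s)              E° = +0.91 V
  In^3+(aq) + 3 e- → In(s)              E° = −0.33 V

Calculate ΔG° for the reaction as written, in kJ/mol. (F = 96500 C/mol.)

−718 kJ/mol

In the reaction as written Pd^2+(aq) is reduced, so the Pd²⁺/Pd couple is the cathode and In³⁺/In is the anode.
E°cell = +0.91 − (−0.33) = +1.24 V; balancing electrons gives n = 6.
ΔG° = −nFE°cell = −(6)(96500)(+1.24) J/mol = −718 kJ/mol.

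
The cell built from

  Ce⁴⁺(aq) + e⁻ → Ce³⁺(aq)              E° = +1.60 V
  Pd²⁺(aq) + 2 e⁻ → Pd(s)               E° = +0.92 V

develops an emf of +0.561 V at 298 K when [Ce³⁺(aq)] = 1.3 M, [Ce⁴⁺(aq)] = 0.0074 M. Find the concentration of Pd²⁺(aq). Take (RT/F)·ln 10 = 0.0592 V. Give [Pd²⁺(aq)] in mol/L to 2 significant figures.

0.34 M

Ce⁴⁺/Ce³⁺ is the cathode (higher E°); E°cell = +1.60 − (+0.92) = +0.68 V with n = 2.
Since E = E° − (0.0592/n)·log Q, log Q = n(E° − E)/0.0592 = 4.020.
The balanced reaction is 2 Ce⁴⁺(aq) + Pd(s) → 2 Ce³⁺(aq) + Pd²⁺(aq), so Q = ([Ce³⁺(aq)]^2·[Pd²⁺(aq)]) / [Ce⁴⁺(aq)]^2.
Isolating [Pd²⁺(aq)] in Q = 10^{4.020} yields log [Pd²⁺(aq)] = −0.469, i.e. 0.34 M.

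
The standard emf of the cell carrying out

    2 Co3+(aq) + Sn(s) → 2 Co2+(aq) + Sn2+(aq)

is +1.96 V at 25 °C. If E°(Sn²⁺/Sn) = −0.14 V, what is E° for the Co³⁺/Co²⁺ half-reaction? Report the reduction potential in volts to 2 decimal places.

In the reaction as written the Co³⁺/Co²⁺ couple is reduced (cathode) and Sn²⁺/Sn is oxidized (anode), so E°cell = E°(Co³⁺/Co²⁺) − E°(Sn²⁺/Sn).
E°(Co³⁺/Co²⁺) = E°cell + E°(anode) = +1.96 + (−0.14) = +1.82 V.

+1.82 V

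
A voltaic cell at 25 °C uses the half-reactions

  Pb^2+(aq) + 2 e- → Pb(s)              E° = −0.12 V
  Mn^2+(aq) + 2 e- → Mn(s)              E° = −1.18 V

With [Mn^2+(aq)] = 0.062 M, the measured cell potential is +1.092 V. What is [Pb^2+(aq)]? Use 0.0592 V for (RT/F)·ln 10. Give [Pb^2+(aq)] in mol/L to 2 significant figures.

With Pb²⁺/Pb at the cathode and Mn²⁺/Mn at the anode, E°cell = −0.12 − (−1.18) = +1.06 V (n = 2).
Since E = E° − (0.0592/n)·log Q, log Q = n(E° − E)/0.0592 = −1.081.
The balanced reaction is Pb^2+(aq) + Mn(s) → Pb(s) + Mn^2+(aq), so Q = [Mn^2+(aq)] / [Pb^2+(aq)].
Solving for the unknown gives log [Pb^2+(aq)] = −0.127, so [Pb^2+(aq)] ≈ 0.75 M.

0.75 M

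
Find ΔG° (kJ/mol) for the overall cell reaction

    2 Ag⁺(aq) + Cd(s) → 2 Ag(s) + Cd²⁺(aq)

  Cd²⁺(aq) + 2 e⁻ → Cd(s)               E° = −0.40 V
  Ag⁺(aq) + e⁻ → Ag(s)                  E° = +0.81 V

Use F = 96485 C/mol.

In the reaction as written Ag⁺(aq) is reduced, so the Ag⁺/Ag couple is the cathode and Cd²⁺/Cd is the anode.
E°cell = +0.81 − (−0.40) = +1.21 V; balancing electrons gives n = 2.
ΔG° = −nFE°cell = −(2)(96485)(+1.21) J/mol = −233 kJ/mol.

−233 kJ/mol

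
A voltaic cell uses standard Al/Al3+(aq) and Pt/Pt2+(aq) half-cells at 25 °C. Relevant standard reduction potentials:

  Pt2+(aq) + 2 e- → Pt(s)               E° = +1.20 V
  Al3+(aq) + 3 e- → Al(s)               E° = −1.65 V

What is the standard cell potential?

+2.85 V

The Pt²⁺/Pt couple has the higher E°, so Pt ion is reduced (cathode) and Al is oxidized (anode).
E°cell = E°(cathode) − E°(anode) = +1.20 − (−1.65) = +2.85 V.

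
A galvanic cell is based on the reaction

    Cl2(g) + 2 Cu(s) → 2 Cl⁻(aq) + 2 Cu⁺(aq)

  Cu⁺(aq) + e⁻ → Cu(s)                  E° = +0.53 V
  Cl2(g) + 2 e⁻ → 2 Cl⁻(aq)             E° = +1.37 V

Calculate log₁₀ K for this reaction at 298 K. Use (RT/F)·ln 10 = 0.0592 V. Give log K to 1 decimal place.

The Cl₂/Cl⁻ couple is reduced (cathode); E°cell = +1.37 − (+0.53) = +0.84 V with n = 2.
At equilibrium E = 0, so log K = nE°cell / 0.0592 = (2)(+0.84) / 0.0592 = 28.4.

log K = 28.4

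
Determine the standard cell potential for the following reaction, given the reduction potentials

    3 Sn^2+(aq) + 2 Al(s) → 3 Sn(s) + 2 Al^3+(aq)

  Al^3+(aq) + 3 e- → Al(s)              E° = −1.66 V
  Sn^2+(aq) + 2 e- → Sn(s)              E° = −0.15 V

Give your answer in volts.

In the reaction as written, Sn^2+(aq) is reduced (cathode) and Al^3+(aq) is produced by oxidation at the anode.
E°cell = E°(cathode) − E°(anode) = −0.15 − (−1.66) = +1.51 V.

+1.51 V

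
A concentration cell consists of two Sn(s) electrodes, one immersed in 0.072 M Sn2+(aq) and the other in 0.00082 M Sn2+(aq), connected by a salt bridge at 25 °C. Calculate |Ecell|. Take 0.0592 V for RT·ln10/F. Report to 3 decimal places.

For a concentration cell E°cell = 0, since both electrodes use the same couple.
The compartment with the higher Sn2+(aq) concentration (0.072 M) acts as the cathode; ions are reduced there and produced at the dilute (0.00082 M) anode.
With n = 2, Ecell = −(0.0592/2)·log([dilute]/[conc]) = −(0.0592/2)·log(0.00082/0.072) = +0.058 V.

0.058 V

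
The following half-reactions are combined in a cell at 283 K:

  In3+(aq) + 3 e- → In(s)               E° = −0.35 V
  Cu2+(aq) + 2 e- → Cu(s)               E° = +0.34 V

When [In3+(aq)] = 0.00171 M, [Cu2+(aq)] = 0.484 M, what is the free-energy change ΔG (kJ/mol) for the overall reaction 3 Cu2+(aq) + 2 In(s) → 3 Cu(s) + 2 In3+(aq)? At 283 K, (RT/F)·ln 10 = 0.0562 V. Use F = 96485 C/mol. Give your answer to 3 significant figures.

−424 kJ/mol

The standard cell potential is +0.34 − (−0.35) = +0.69 V, with n = 6 electrons in the balanced equation.
The reaction quotient is [In3+(aq)]^2 / [Cu2+(aq)]^3 = 2.58×10^−5; by Nernst, E = +0.69 − (0.0562/6)(−4.589) = +0.7330 V.
ΔG = −nFE = −(6)(96485)(+0.7330) J/mol = −424 kJ/mol.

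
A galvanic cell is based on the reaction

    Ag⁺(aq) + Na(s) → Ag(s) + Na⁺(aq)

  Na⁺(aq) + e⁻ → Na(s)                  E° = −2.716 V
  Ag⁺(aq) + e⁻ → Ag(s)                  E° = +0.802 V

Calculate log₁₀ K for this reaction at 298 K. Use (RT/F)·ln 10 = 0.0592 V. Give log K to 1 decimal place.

The Ag⁺/Ag couple is reduced (cathode); E°cell = +0.802 − (−2.716) = +3.518 V with n = 1.
At equilibrium E = 0, so log K = nE°cell / 0.0592 = (1)(+3.518) / 0.0592 = 59.4.

log K = 59.4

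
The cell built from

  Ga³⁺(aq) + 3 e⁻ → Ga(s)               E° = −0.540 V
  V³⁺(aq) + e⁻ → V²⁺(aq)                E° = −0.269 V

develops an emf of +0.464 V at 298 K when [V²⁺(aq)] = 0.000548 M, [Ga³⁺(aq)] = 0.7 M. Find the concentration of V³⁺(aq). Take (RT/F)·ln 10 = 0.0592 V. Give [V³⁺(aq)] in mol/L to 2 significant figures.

0.89 M

The V³⁺/V²⁺ couple has the larger reduction potential, so it is the cathode: E°cell = −0.269 − (−0.540) = +0.271 V and n = 3.
From the Nernst equation, log Q = n(E° − E)/0.0592 = 3·(+0.271 − (+0.464))/0.0592 = −9.780.
For 3 V³⁺(aq) + Ga(s) → 3 V²⁺(aq) + Ga³⁺(aq), the reaction quotient is Q = ([V²⁺(aq)]^3·[Ga³⁺(aq)]) / [V³⁺(aq)]^3.
Solving for the unknown gives log [V³⁺(aq)] = −0.053, so [V³⁺(aq)] ≈ 0.89 M.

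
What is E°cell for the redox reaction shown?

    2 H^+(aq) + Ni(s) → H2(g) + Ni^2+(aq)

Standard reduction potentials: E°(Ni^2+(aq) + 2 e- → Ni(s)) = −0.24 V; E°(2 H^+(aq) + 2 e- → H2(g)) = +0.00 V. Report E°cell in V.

+0.24 V

H^+(aq) gains electrons, so the 2H⁺/H₂ couple is the cathode; the Ni²⁺/Ni couple is the anode.
E°cell = E°(cathode) − E°(anode) = +0.00 − (−0.24) = +0.24 V.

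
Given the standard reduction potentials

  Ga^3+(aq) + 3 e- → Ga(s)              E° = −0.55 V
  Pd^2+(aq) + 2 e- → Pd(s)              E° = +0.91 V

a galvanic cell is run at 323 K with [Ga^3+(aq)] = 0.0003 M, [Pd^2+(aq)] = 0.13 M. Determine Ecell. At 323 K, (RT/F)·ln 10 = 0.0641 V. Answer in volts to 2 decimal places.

+1.51 V

The Pd²⁺/Pd couple has the more positive E°, so it is the cathode; Ga³⁺/Ga is the anode.
The standard potential is +0.91 − (−0.55) = +1.46 V and the balanced reaction transfers n = 6 electrons.
The balanced reaction is 3 Pd^2+(aq) + 2 Ga(s) → 3 Pd(s) + 2 Ga^3+(aq), so Q = [Ga^3+(aq)]^2 / [Pd^2+(aq)]^3 = 4.1×10^−5 and log Q = −4.388.
E = E° − (0.0641/n)·log Q = +1.46 − (0.0641/6)(−4.388) = +1.51 V.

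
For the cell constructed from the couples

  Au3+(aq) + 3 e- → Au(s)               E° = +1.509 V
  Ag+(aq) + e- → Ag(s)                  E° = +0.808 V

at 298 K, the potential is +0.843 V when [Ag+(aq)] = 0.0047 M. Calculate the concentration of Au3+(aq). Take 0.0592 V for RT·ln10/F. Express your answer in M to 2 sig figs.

The Au³⁺/Au couple has the larger reduction potential, so it is the cathode: E°cell = +1.509 − (+0.808) = +0.701 V and n = 3.
From the Nernst equation, log Q = n(E° − E)/0.0592 = 3·(+0.701 − (+0.843))/0.0592 = −7.196.
For Au3+(aq) + 3 Ag(s) → Au(s) + 3 Ag+(aq), the reaction quotient is Q = [Ag+(aq)]^3 / [Au3+(aq)].
Solving for the unknown gives log [Au3+(aq)] = 0.212, so [Au3+(aq)] ≈ 1.6 M.

1.6 M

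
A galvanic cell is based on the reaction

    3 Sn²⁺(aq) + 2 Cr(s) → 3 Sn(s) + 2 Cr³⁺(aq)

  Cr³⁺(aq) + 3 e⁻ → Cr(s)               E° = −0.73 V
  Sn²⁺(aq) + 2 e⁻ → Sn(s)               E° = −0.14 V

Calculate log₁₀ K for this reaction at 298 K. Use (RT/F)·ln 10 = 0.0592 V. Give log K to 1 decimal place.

log K = 59.8

The Sn²⁺/Sn couple is reduced (cathode); E°cell = −0.14 − (−0.73) = +0.59 V with n = 6.
At equilibrium E = 0, so log K = nE°cell / 0.0592 = (6)(+0.59) / 0.0592 = 59.8.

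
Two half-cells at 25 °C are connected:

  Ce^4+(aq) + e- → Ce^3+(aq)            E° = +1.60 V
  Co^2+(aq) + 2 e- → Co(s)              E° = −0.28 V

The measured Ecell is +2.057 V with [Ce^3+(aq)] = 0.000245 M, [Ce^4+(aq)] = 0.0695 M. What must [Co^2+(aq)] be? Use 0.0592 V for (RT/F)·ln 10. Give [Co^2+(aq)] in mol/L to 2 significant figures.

Ce⁴⁺/Ce³⁺ is the cathode (higher E°); E°cell = +1.60 − (−0.28) = +1.88 V with n = 2.
Rearranging E = E° − (0.0592/n)·log Q gives log Q = 2(+1.88 − (+2.057))/0.0592 = −5.980.
For 2 Ce^4+(aq) + Co(s) → 2 Ce^3+(aq) + Co^2+(aq), the reaction quotient is Q = ([Ce^3+(aq)]^2·[Co^2+(aq)]) / [Ce^4+(aq)]^2.
Solving for the unknown gives log [Co^2+(aq)] = −1.074, so [Co^2+(aq)] ≈ 0.084 M.

0.084 M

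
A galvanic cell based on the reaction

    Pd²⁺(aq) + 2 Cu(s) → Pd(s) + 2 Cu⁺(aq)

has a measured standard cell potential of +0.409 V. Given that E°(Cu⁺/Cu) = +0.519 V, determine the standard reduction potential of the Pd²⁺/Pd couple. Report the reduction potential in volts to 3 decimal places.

+0.928 V

In the reaction as written the Pd²⁺/Pd couple is reduced (cathode) and Cu⁺/Cu is oxidized (anode), so E°cell = E°(Pd²⁺/Pd) − E°(Cu⁺/Cu).
E°(Pd²⁺/Pd) = E°cell + E°(anode) = +0.409 + (+0.519) = +0.928 V.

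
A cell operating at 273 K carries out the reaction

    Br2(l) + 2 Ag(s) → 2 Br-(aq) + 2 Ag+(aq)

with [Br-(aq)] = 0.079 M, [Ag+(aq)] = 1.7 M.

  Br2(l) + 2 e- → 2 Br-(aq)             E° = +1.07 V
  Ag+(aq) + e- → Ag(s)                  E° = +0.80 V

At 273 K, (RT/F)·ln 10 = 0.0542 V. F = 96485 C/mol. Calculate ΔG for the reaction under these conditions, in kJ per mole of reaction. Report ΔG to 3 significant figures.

With Br₂/Br⁻ reduced at the cathode, E°cell = +1.07 − (+0.80) = +0.27 V and n = 2.
The reaction quotient is [Br-(aq)]^2·[Ag+(aq)]^2 = 0.018; by Nernst, E = +0.27 − (0.0542/2)(−1.744) = +0.3173 V.
Then ΔG = −nFE = −2 × 96485 × +0.3173 J/mol = −61.2 kJ/mol.

−61.2 kJ/mol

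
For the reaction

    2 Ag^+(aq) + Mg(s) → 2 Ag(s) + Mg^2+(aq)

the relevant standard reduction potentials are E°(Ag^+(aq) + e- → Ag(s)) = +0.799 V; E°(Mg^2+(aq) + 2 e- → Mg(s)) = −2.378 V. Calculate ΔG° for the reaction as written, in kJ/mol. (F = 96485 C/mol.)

In the reaction as written Ag^+(aq) is reduced, so the Ag⁺/Ag couple is the cathode and Mg²⁺/Mg is the anode.
E°cell = +0.799 − (−2.378) = +3.177 V; balancing electrons gives n = 2.
ΔG° = −nFE°cell = −(2)(96485)(+3.177) J/mol = −613 kJ/mol.

−613 kJ/mol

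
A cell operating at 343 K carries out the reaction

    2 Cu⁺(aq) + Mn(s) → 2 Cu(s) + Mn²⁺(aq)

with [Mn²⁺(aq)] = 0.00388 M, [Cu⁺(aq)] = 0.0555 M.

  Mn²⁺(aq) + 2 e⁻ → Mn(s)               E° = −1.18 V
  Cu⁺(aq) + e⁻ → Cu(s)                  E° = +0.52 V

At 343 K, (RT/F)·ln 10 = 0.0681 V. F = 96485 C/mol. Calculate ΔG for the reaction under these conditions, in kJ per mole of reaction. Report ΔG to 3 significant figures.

−327 kJ/mol

With Cu⁺/Cu reduced at the cathode, E°cell = +0.52 − (−1.18) = +1.70 V and n = 2.
Q = [Mn²⁺(aq)] / [Cu⁺(aq)]^2 = 1.26, so log Q = 0.100 and E = +1.70 − (0.0681/2)(0.100) = +1.6966 V.
Then ΔG = −nFE = −2 × 96485 × +1.6966 J/mol = −327 kJ/mol.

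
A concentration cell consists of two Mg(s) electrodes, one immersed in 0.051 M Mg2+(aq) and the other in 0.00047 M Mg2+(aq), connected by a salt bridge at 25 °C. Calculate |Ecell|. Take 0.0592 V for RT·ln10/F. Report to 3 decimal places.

For a concentration cell E°cell = 0, since both electrodes use the same couple.
The compartment with the higher Mg2+(aq) concentration (0.051 M) acts as the cathode; ions are reduced there and produced at the dilute (0.00047 M) anode.
With n = 2, Ecell = −(0.0592/2)·log([dilute]/[conc]) = −(0.0592/2)·log(0.00047/0.051) = +0.060 V.

0.060 V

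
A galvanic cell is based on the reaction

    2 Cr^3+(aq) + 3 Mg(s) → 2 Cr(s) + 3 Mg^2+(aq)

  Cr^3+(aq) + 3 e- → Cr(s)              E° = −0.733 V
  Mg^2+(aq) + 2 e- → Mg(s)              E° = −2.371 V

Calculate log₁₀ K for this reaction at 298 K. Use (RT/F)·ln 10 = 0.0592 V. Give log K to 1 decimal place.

The Cr³⁺/Cr couple is reduced (cathode); E°cell = −0.733 − (−2.371) = +1.638 V with n = 6.
At equilibrium E = 0, so log K = nE°cell / 0.0592 = (6)(+1.638) / 0.0592 = 166.0.

log K = 166.0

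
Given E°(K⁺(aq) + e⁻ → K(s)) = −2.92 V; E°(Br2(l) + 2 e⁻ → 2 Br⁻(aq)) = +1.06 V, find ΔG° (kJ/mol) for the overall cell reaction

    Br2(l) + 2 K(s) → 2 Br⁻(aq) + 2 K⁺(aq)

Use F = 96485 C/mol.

−768 kJ/mol

In the reaction as written Br2(l) is reduced, so the Br₂/Br⁻ couple is the cathode and K⁺/K is the anode.
E°cell = +1.06 − (−2.92) = +3.98 V; balancing electrons gives n = 2.
ΔG° = −nFE°cell = −(2)(96485)(+3.98) J/mol = −768 kJ/mol.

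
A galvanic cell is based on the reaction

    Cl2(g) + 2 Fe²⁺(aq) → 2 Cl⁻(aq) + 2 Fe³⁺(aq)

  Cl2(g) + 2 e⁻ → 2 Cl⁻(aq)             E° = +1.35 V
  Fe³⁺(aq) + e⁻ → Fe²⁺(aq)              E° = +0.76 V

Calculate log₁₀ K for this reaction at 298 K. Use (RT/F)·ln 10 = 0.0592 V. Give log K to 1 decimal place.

log K = 19.9

The Cl₂/Cl⁻ couple is reduced (cathode); E°cell = +1.35 − (+0.76) = +0.59 V with n = 2.
At equilibrium E = 0, so log K = nE°cell / 0.0592 = (2)(+0.59) / 0.0592 = 19.9.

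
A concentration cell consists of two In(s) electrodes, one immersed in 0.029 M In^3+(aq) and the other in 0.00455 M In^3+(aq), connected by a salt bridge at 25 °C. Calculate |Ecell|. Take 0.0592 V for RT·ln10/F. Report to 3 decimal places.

0.016 V

For a concentration cell E°cell = 0, since both electrodes use the same couple.
The compartment with the higher In^3+(aq) concentration (0.029 M) acts as the cathode; ions are reduced there and produced at the dilute (0.00455 M) anode.
With n = 3, Ecell = −(0.0592/3)·log([dilute]/[conc]) = −(0.0592/3)·log(0.00455/0.029) = +0.016 V.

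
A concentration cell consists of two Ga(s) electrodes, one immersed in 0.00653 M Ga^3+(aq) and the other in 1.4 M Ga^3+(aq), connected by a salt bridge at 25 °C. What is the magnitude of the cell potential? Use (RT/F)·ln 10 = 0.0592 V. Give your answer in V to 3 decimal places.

0.046 V

For a concentration cell E°cell = 0, since both electrodes use the same couple.
The compartment with the higher Ga^3+(aq) concentration (1.4 M) acts as the cathode; ions are reduced there and produced at the dilute (0.00653 M) anode.
With n = 3, Ecell = −(0.0592/3)·log([dilute]/[conc]) = −(0.0592/3)·log(0.00653/1.4) = +0.046 V.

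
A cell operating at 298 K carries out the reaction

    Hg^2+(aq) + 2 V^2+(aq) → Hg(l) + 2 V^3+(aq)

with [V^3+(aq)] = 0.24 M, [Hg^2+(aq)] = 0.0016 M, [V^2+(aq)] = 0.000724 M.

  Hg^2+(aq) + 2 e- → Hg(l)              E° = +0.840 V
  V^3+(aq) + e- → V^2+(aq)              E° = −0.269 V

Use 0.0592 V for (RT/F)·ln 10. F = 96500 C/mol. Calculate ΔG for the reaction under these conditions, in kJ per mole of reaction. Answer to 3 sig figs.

With Hg²⁺/Hg reduced at the cathode, E°cell = +0.840 − (−0.269) = +1.109 V and n = 2.
Here Q = [V^3+(aq)]^2 / ([Hg^2+(aq)]·[V^2+(aq)]^2) = 6.87×10^7 (log Q = 7.837), giving E = +1.109 − (0.0592/2)·(7.837) = +0.8770 V.
Finally ΔG = −nFE = −(2)(96500 C/mol)(+0.8770 V) = −169 kJ/mol.

−169 kJ/mol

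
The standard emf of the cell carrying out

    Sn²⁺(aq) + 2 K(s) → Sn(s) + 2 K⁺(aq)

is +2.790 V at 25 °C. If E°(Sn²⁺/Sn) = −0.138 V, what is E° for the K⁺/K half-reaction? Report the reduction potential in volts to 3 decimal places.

In the reaction as written the Sn²⁺/Sn couple is reduced (cathode) and K⁺/K is oxidized (anode), so E°cell = E°(Sn²⁺/Sn) − E°(K⁺/K).
E°(K⁺/K) = E°(cathode) − E°cell = −0.138 − (+2.790) = −2.928 V.

−2.928 V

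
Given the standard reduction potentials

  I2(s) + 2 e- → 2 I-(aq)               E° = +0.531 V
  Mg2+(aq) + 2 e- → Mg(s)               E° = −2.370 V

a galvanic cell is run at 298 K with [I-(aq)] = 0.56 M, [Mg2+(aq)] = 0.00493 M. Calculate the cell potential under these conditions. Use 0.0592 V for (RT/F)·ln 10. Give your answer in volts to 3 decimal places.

The I₂/I⁻ couple has the more positive E°, so it is the cathode; Mg²⁺/Mg is the anode.
The standard potential is +0.531 − (−2.370) = +2.901 V and the balanced reaction transfers n = 2 electrons.
Balancing gives I2(s) + Mg(s) → 2 I-(aq) + Mg2+(aq); hence Q = [I-(aq)]^2·[Mg2+(aq)] = 0.00155 (log Q = −2.811).
By the Nernst equation, E = +2.901 − (0.0592/2)·(−2.811) = +2.984 V.

+2.984 V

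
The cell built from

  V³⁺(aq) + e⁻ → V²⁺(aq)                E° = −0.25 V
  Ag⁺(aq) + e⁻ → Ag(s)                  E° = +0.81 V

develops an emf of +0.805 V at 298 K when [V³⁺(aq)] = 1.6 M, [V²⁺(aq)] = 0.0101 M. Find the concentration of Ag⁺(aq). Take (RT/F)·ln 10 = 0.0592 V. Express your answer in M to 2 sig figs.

Ag⁺/Ag is the cathode (higher E°); E°cell = +0.81 − (−0.25) = +1.06 V with n = 1.
From the Nernst equation, log Q = n(E° − E)/0.0592 = 1·(+1.06 − (+0.805))/0.0592 = 4.307.
Balancing electrons gives Ag⁺(aq) + V²⁺(aq) → Ag(s) + V³⁺(aq); thus Q = [V³⁺(aq)] / ([Ag⁺(aq)]·[V²⁺(aq)]).
Isolating [Ag⁺(aq)] in Q = 10^{4.307} yields log [Ag⁺(aq)] = −2.107, i.e. 0.0078 M.

0.0078 M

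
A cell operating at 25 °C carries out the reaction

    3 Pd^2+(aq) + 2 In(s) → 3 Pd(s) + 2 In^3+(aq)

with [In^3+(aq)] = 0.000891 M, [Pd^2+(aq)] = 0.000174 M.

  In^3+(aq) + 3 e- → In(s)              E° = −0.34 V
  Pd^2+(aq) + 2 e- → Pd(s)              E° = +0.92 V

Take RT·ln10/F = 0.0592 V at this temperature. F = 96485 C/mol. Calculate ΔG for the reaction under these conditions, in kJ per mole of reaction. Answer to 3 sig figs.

With Pd²⁺/Pd reduced at the cathode, E°cell = +0.92 − (−0.34) = +1.26 V and n = 6.
The reaction quotient is [In^3+(aq)]^2 / [Pd^2+(aq)]^3 = 1.51×10^5; by Nernst, E = +1.26 − (0.0592/6)(5.178) = +1.2089 V.
Finally ΔG = −nFE = −(6)(96485 C/mol)(+1.2089 V) = −700 kJ/mol.

−700 kJ/mol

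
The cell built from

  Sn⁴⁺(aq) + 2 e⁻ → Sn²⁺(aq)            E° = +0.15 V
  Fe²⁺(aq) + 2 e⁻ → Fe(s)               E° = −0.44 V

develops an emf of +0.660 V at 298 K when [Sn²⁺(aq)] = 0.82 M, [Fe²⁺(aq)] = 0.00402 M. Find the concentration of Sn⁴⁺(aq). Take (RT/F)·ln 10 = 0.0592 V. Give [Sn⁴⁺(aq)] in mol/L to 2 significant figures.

Sn⁴⁺/Sn²⁺ is the cathode (higher E°); E°cell = +0.15 − (−0.44) = +0.59 V with n = 2.
Rearranging E = E° − (0.0592/n)·log Q gives log Q = 2(+0.59 − (+0.660))/0.0592 = −2.365.
Balancing electrons gives Sn⁴⁺(aq) + Fe(s) → Sn²⁺(aq) + Fe²⁺(aq); thus Q = ([Sn²⁺(aq)]·[Fe²⁺(aq)]) / [Sn⁴⁺(aq)].
Isolating [Sn⁴⁺(aq)] in Q = 10^{−2.365} yields log [Sn⁴⁺(aq)] = −0.117, i.e. 0.76 M.

0.76 M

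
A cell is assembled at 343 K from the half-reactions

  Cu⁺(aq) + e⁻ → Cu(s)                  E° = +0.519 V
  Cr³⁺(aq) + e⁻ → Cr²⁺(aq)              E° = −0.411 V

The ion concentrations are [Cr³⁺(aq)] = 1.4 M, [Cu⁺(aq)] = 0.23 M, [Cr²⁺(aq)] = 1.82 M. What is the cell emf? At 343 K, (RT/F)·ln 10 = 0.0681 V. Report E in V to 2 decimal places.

+0.89 V

The Cu⁺/Cu couple has the more positive E°, so it is the cathode; Cr³⁺/Cr²⁺ is the anode.
E°cell = +0.519 − (−0.411) = +0.930 V, with n = 1 electron transferred.
For the overall reaction Cu⁺(aq) + Cr²⁺(aq) → Cu(s) + Cr³⁺(aq), Q = [Cr³⁺(aq)] / ([Cu⁺(aq)]·[Cr²⁺(aq)]) = 3.34, giving log Q = 0.524.
E = E° − (0.0681/n)·log Q = +0.930 − (0.0681/1)(0.524) = +0.89 V.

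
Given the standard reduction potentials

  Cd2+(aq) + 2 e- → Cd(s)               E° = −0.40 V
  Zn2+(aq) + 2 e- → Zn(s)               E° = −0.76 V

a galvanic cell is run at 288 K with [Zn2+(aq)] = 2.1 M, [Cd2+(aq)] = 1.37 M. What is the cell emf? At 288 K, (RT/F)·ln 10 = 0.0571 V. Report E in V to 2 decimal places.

Cd²⁺/Cd is reduced (cathode, E° = −0.40 V) and Zn²⁺/Zn is oxidized (anode).
The standard potential is −0.40 − (−0.76) = +0.36 V and the balanced reaction transfers n = 2 electrons.
For the overall reaction Cd2+(aq) + Zn(s) → Cd(s) + Zn2+(aq), Q = [Zn2+(aq)] / [Cd2+(aq)] = 1.53, giving log Q = 0.185.
E = E° − (0.0571/n)·log Q = +0.36 − (0.0571/2)(0.185) = +0.35 V.

+0.35 V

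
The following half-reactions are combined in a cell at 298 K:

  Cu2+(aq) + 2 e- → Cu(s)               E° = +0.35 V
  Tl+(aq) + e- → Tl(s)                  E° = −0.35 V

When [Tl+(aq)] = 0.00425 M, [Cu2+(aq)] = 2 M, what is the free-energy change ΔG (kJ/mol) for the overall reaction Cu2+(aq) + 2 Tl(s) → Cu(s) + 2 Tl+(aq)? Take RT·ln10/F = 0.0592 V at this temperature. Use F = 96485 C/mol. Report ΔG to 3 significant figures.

−164 kJ/mol

With Cu²⁺/Cu reduced at the cathode, E°cell = +0.35 − (−0.35) = +0.70 V and n = 2.
Q = [Tl+(aq)]^2 / [Cu2+(aq)] = 9.03×10^−6, so log Q = −5.044 and E = +0.70 − (0.0592/2)(−5.044) = +0.8493 V.
Then ΔG = −nFE = −2 × 96485 × +0.8493 J/mol = −164 kJ/mol.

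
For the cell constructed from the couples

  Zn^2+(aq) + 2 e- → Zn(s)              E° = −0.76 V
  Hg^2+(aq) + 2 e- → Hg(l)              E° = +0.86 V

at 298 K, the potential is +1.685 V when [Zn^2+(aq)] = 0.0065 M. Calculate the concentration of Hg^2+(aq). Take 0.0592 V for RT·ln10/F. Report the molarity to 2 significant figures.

1.0 M

Hg²⁺/Hg is the cathode (higher E°); E°cell = +0.86 − (−0.76) = +1.62 V with n = 2.
From the Nernst equation, log Q = n(E° − E)/0.0592 = 2·(+1.62 − (+1.685))/0.0592 = −2.196.
The balanced reaction is Hg^2+(aq) + Zn(s) → Hg(l) + Zn^2+(aq), so Q = [Zn^2+(aq)] / [Hg^2+(aq)].
Substituting the known concentrations and solving, log [Hg^2+(aq)] = 0.009 and [Hg^2+(aq)] = 1.0 M.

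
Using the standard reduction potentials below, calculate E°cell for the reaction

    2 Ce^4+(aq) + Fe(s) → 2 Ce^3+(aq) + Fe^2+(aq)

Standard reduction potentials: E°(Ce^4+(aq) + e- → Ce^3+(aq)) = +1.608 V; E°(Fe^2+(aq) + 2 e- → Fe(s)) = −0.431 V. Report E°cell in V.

+2.039 V

Ce^4+(aq) gains electrons, so the Ce⁴⁺/Ce³⁺ couple is the cathode; the Fe²⁺/Fe couple is the anode.
E°cell = E°(cathode) − E°(anode) = +1.608 − (−0.431) = +2.039 V.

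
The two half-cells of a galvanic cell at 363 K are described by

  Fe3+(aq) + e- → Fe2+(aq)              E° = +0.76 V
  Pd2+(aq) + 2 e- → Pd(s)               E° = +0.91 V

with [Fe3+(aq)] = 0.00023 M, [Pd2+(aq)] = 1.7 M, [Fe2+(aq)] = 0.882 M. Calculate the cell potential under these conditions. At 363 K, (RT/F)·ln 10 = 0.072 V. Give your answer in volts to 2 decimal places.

Pd²⁺/Pd is reduced (cathode, E° = +0.91 V) and Fe³⁺/Fe²⁺ is oxidized (anode).
The standard potential is +0.91 − (+0.76) = +0.15 V and the balanced reaction transfers n = 2 electrons.
For the overall reaction Pd2+(aq) + 2 Fe2+(aq) → Pd(s) + 2 Fe3+(aq), Q = [Fe3+(aq)]^2 / ([Pd2+(aq)]·[Fe2+(aq)]^2) = 4×10^−8, giving log Q = −7.398.
By the Nernst equation, E = +0.15 − (0.072/2)·(−7.398) = +0.42 V.

+0.42 V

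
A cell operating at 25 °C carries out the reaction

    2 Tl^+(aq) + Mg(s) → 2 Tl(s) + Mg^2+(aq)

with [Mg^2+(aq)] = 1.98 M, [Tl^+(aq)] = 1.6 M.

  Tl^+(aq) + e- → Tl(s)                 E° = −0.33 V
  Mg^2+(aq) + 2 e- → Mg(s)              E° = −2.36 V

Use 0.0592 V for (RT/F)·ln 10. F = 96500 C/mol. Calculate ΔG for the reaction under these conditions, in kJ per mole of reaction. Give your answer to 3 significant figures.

−392 kJ/mol

E°cell = −0.33 − (−2.36) = +2.03 V; the balanced reaction transfers n = 2 electrons.
The reaction quotient is [Mg^2+(aq)] / [Tl^+(aq)]^2 = 0.773; by Nernst, E = +2.03 − (0.0592/2)(−0.112) = +2.0333 V.
Then ΔG = −nFE = −2 × 96500 × +2.0333 J/mol = −392 kJ/mol.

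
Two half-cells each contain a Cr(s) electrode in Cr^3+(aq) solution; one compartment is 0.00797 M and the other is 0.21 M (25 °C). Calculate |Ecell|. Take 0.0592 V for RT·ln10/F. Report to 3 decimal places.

0.028 V

For a concentration cell E°cell = 0, since both electrodes use the same couple.
The compartment with the higher Cr^3+(aq) concentration (0.21 M) acts as the cathode; ions are reduced there and produced at the dilute (0.00797 M) anode.
With n = 3, Ecell = −(0.0592/3)·log([dilute]/[conc]) = −(0.0592/3)·log(0.00797/0.21) = +0.028 V.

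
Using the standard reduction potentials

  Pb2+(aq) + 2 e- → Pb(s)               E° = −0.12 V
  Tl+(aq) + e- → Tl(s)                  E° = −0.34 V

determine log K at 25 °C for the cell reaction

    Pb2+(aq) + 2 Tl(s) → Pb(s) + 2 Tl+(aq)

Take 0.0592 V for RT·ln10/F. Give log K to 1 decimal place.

log K = 7.4

The Pb²⁺/Pb couple is reduced (cathode); E°cell = −0.12 − (−0.34) = +0.22 V with n = 2.
At equilibrium E = 0, so log K = nE°cell / 0.0592 = (2)(+0.22) / 0.0592 = 7.4.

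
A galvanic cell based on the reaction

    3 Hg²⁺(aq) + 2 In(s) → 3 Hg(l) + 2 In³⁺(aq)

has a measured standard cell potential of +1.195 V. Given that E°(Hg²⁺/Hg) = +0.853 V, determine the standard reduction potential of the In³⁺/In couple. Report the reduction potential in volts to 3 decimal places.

−0.342 V

In the reaction as written the Hg²⁺/Hg couple is reduced (cathode) and In³⁺/In is oxidized (anode), so E°cell = E°(Hg²⁺/Hg) − E°(In³⁺/In).
E°(In³⁺/In) = E°(cathode) − E°cell = +0.853 − (+1.195) = −0.342 V.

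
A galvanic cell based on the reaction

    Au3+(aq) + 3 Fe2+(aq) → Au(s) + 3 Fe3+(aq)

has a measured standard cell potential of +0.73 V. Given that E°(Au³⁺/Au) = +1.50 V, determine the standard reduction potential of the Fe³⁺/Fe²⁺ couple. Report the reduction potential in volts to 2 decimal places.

+0.77 V

In the reaction as written the Au³⁺/Au couple is reduced (cathode) and Fe³⁺/Fe²⁺ is oxidized (anode), so E°cell = E°(Au³⁺/Au) − E°(Fe³⁺/Fe²⁺).
E°(Fe³⁺/Fe²⁺) = E°(cathode) − E°cell = +1.50 − (+0.73) = +0.77 V.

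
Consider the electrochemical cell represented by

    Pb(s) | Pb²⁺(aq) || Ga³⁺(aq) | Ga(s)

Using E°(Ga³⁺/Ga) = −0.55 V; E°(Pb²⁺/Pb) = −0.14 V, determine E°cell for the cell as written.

−0.41 V

By convention the left-hand electrode in cell notation is the anode (oxidation) and the right-hand electrode is the cathode (reduction).
E°cell = E°(right) − E°(left) = −0.55 − (−0.14) = −0.41 V.
The negative sign shows that, as written, the cell would require an external voltage to drive the reaction.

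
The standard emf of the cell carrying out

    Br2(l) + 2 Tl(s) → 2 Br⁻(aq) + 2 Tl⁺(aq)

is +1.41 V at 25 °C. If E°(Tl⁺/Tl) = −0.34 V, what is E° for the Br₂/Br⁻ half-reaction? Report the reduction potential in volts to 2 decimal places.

In the reaction as written the Br₂/Br⁻ couple is reduced (cathode) and Tl⁺/Tl is oxidized (anode), so E°cell = E°(Br₂/Br⁻) − E°(Tl⁺/Tl).
E°(Br₂/Br⁻) = E°cell + E°(anode) = +1.41 + (−0.34) = +1.07 V.

+1.07 V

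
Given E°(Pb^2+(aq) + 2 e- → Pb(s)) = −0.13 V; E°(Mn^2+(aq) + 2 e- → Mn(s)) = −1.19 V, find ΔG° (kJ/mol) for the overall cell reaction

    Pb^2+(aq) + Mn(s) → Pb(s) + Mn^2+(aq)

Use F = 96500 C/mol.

In the reaction as written Pb^2+(aq) is reduced, so the Pb²⁺/Pb couple is the cathode and Mn²⁺/Mn is the anode.
E°cell = −0.13 − (−1.19) = +1.06 V; balancing electrons gives n = 2.
ΔG° = −nFE°cell = −(2)(96500)(+1.06) J/mol = −205 kJ/mol.

−205 kJ/mol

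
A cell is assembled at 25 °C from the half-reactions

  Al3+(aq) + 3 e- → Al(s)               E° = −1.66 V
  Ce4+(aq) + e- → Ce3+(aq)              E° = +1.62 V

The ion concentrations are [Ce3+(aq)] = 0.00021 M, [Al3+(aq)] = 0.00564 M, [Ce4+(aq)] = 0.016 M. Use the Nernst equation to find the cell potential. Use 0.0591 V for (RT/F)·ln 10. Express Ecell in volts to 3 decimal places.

+3.436 V

Ce⁴⁺/Ce³⁺ is reduced (cathode, E° = +1.62 V) and Al³⁺/Al is oxidized (anode).
E°cell = +1.62 − (−1.66) = +3.28 V, with n = 3 electrons transferred.
For the overall reaction 3 Ce4+(aq) + Al(s) → 3 Ce3+(aq) + Al3+(aq), Q = ([Ce3+(aq)]^3·[Al3+(aq)]) / [Ce4+(aq)]^3 = 1.28×10^−8, giving log Q = −7.894.
E = E° − (0.0591/n)·log Q = +3.28 − (0.0591/3)(−7.894) = +3.436 V.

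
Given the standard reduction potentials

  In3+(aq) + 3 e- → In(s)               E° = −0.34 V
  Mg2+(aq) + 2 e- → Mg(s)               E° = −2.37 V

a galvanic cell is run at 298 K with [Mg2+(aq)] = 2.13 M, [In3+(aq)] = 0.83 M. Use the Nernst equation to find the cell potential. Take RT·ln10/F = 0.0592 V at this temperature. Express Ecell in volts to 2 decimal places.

+2.02 V

In³⁺/In is reduced (cathode, E° = −0.34 V) and Mg²⁺/Mg is oxidized (anode).
E°cell = −0.34 − (−2.37) = +2.03 V, with n = 6 electrons transferred.
Balancing gives 2 In3+(aq) + 3 Mg(s) → 2 In(s) + 3 Mg2+(aq); hence Q = [Mg2+(aq)]^3 / [In3+(aq)]^2 = 14 (log Q = 1.147).
By the Nernst equation, E = +2.03 − (0.0592/6)·(1.147) = +2.02 V.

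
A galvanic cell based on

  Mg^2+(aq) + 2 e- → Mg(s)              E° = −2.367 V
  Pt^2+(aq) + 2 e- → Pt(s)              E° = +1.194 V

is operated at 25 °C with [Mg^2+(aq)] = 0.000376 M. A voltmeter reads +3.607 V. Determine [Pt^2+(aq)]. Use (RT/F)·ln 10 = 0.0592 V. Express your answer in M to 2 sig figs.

0.013 M

The Pt²⁺/Pt couple has the larger reduction potential, so it is the cathode: E°cell = +1.194 − (−2.367) = +3.561 V and n = 2.
Rearranging E = E° − (0.0592/n)·log Q gives log Q = 2(+3.561 − (+3.607))/0.0592 = −1.554.
For Pt^2+(aq) + Mg(s) → Pt(s) + Mg^2+(aq), the reaction quotient is Q = [Mg^2+(aq)] / [Pt^2+(aq)].
Solving for the unknown gives log [Pt^2+(aq)] = −1.871, so [Pt^2+(aq)] ≈ 0.013 M.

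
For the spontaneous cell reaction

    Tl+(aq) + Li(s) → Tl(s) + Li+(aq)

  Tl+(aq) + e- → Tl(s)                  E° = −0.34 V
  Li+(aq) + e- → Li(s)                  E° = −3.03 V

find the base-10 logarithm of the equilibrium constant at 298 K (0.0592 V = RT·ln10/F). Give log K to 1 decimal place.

The Tl⁺/Tl couple is reduced (cathode); E°cell = −0.34 − (−3.03) = +2.69 V with n = 1.
At equilibrium E = 0, so log K = nE°cell / 0.0592 = (1)(+2.69) / 0.0592 = 45.4.

log K = 45.4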